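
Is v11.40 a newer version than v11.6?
Yes. Version numbers are compared segment by segment as integers, not as decimals: minor version 40 > 6, so v11.40 > v11.6 (even though the decimal 11.40 < 11.6).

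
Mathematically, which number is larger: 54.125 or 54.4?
54.4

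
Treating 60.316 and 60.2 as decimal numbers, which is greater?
60.316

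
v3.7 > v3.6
True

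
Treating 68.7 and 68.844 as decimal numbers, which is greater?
68.844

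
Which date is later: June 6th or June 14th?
June 14th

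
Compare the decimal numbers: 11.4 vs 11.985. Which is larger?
11.985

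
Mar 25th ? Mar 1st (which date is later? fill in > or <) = >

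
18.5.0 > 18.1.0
True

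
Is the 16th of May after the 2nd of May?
Yes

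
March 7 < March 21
True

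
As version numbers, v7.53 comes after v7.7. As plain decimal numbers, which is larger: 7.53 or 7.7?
7.7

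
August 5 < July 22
False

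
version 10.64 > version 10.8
True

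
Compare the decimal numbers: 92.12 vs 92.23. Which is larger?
92.23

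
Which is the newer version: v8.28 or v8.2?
v8.28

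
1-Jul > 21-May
True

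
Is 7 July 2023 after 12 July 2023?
No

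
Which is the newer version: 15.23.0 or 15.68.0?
15.68.0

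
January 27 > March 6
False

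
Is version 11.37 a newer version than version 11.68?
No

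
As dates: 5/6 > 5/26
False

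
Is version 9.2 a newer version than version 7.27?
Yes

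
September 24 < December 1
True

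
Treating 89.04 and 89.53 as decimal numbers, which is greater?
89.53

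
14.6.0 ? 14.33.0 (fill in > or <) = <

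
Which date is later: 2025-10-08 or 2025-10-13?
2025-10-13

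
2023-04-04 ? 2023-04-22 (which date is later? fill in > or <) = <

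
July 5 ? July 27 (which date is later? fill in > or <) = <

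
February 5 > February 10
False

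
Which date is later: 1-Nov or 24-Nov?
24-Nov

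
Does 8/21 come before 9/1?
Yes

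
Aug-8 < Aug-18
True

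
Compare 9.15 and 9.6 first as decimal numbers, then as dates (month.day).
As decimals: 9.15 < 9.6. As dates: 9/15 is later than 9/6 (day 15 > day 6).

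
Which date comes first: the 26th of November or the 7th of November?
the 7th of November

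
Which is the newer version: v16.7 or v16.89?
v16.89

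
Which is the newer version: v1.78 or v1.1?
v1.78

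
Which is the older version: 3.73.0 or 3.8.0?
3.8.0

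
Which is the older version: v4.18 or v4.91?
v4.18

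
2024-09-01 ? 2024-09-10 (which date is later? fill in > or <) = <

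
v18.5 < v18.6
True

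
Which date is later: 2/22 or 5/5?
5/5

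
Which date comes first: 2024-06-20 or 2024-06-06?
2024-06-06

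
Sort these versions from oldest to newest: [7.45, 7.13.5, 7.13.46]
[7.13.5, 7.13.46, 7.45]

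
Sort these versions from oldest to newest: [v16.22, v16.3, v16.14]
[v16.3, v16.14, v16.22]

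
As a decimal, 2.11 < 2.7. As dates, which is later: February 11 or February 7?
February 11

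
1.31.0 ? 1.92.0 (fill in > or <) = <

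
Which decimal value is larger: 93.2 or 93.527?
93.527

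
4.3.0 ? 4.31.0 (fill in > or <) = <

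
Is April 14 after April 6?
Yes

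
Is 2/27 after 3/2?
No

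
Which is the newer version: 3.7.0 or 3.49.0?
3.49.0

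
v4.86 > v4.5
True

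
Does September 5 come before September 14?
Yes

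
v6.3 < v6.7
True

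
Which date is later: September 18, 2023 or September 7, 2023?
September 18, 2023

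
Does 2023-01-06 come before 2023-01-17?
Yes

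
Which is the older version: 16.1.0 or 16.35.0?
16.1.0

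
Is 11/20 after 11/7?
Yes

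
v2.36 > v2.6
True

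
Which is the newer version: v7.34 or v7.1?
v7.34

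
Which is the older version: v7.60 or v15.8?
v7.60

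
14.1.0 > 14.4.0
False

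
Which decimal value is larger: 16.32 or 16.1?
16.32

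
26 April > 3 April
True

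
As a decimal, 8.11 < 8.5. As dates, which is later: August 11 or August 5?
August 11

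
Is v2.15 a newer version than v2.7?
Yes. Version numbers are compared segment by segment as integers, not as decimals: minor version 15 > 7, so v2.15 > v2.7 (even though the decimal 2.15 < 2.7).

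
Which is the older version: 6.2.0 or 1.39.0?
1.39.0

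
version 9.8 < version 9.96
True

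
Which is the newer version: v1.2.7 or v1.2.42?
v1.2.42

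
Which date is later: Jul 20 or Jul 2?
Jul 20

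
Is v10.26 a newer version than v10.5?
Yes. Version numbers are compared segment by segment as integers, not as decimals: minor version 26 > 5, so v10.26 > v10.5 (even though the decimal 10.26 < 10.5).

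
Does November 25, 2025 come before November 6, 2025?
No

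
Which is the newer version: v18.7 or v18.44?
v18.44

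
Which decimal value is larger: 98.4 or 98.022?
98.4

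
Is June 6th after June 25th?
No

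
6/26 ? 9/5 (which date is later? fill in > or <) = <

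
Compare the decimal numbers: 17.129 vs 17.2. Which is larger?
17.2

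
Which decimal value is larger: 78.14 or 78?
78.14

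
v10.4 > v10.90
False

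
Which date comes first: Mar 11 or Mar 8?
Mar 8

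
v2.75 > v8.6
False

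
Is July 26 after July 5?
Yes. Day 26 comes after day 5 in July — this is a date comparison, not a decimal one (the decimal 7.26 would be smaller than 7.5).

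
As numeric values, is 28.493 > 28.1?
True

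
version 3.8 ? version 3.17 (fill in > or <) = <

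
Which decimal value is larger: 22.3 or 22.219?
22.3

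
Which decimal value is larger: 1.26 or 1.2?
1.26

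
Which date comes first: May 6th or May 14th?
May 6th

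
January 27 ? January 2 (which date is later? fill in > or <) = >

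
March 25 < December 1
True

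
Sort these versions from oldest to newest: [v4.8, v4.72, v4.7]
[v4.7, v4.8, v4.72]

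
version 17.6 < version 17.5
False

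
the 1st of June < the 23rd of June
True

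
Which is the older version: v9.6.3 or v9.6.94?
v9.6.3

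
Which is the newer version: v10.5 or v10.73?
v10.73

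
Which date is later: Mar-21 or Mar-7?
Mar-21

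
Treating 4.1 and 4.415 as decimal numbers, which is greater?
4.415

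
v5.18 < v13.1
True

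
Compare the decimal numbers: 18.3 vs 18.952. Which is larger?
18.952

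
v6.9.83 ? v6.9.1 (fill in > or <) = >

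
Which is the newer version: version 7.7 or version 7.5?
version 7.7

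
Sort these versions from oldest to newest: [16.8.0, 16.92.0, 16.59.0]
[16.8.0, 16.59.0, 16.92.0]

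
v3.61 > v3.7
True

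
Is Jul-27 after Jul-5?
Yes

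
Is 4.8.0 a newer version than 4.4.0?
Yes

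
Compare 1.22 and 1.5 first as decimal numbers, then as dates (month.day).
As decimals: 1.22 < 1.5. As dates: 1/22 is later than 1/5 (day 22 > day 5).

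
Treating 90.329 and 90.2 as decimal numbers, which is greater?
90.329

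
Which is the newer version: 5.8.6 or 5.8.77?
5.8.77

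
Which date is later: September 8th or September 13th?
September 13th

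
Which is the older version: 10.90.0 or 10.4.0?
10.4.0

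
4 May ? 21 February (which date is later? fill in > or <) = >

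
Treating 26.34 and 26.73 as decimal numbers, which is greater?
26.73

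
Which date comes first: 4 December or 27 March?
27 March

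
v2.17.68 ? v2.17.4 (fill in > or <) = >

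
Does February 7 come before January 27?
No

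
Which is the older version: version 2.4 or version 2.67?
version 2.4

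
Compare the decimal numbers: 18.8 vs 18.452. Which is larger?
18.8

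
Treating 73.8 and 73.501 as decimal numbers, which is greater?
73.8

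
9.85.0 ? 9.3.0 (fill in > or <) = >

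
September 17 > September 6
True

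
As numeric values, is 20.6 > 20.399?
True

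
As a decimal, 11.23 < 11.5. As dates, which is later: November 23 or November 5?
November 23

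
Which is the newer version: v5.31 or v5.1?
v5.31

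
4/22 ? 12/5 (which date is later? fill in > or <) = <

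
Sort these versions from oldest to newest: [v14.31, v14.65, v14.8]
[v14.8, v14.31, v14.65]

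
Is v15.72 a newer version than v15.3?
Yes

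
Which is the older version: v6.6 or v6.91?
v6.6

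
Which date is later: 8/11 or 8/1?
8/11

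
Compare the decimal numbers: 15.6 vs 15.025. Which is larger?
15.6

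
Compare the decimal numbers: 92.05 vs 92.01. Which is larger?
92.05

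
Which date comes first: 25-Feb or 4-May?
25-Feb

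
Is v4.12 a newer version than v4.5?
Yes. Version numbers are compared segment by segment as integers, not as decimals: minor version 12 > 5, so v4.12 > v4.5 (even though the decimal 4.12 < 4.5).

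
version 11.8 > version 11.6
True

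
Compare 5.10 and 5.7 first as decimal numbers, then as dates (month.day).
As decimals: 5.10 < 5.7. As dates: 5/10 is later than 5/7 (day 10 > day 7).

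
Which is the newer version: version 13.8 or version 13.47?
version 13.47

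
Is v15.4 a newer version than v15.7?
No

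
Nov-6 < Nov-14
True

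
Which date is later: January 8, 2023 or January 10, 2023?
January 10, 2023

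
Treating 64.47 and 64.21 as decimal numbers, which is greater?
64.47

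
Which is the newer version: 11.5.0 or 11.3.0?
11.5.0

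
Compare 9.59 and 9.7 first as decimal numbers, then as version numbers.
As decimals: 9.59 < 9.7. As versions: v9.59 > v9.7 (minor version 59 > 7).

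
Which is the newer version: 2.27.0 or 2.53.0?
2.53.0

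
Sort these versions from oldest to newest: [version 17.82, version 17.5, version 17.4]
[version 17.4, version 17.5, version 17.82]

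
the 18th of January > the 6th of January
True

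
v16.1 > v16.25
False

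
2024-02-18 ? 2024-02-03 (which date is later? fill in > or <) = >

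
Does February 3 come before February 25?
Yes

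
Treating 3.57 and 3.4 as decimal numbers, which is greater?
3.57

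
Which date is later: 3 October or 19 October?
19 October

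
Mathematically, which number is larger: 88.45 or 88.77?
88.77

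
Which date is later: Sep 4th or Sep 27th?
Sep 27th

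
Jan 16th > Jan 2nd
True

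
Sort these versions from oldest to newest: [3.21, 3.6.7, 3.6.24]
[3.6.7, 3.6.24, 3.21]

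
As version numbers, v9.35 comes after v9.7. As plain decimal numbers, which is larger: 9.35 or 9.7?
9.7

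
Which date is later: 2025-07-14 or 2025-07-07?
2025-07-14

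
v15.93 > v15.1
True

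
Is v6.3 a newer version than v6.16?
No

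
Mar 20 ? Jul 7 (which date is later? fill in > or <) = <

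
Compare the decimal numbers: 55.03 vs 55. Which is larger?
55.03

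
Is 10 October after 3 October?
Yes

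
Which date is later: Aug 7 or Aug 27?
Aug 27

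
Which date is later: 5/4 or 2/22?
5/4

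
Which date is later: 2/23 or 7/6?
7/6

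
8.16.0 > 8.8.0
True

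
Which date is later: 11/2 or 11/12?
11/12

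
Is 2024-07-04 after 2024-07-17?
No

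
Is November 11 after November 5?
Yes. Day 11 comes after day 5 in November — this is a date comparison, not a decimal one (the decimal 11.11 would be smaller than 11.5).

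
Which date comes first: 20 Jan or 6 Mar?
20 Jan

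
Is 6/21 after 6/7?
Yes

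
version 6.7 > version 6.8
False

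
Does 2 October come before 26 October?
Yes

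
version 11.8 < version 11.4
False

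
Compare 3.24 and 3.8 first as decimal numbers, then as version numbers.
As decimals: 3.24 < 3.8. As versions: v3.24 > v3.8 (minor version 24 > 8).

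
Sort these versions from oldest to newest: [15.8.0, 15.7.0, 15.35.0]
[15.7.0, 15.8.0, 15.35.0]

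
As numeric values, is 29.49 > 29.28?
True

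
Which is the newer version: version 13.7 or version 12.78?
version 13.7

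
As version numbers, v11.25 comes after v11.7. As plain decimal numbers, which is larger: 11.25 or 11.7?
11.7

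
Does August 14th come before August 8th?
No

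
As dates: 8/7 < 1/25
False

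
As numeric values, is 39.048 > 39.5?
False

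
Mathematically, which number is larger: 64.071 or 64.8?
64.8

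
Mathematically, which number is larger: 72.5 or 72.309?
72.5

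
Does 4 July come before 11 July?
Yes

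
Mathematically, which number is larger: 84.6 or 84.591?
84.6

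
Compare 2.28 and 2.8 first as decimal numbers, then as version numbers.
As decimals: 2.28 < 2.8. As versions: v2.28 > v2.8 (minor version 28 > 8).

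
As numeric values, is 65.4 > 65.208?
True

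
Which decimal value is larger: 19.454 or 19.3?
19.454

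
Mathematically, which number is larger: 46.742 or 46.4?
46.742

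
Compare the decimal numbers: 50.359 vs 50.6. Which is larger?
50.6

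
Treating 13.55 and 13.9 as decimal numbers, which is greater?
13.9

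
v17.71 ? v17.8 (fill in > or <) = >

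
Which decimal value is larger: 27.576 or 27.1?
27.576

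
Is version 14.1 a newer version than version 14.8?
No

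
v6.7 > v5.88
True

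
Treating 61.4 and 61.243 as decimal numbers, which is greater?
61.4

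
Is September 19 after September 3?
Yes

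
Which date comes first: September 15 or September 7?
September 7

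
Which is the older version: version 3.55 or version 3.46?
version 3.46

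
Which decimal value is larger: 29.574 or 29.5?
29.574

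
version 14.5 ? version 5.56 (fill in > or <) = >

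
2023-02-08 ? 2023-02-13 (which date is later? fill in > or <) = <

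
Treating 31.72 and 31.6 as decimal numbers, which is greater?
31.72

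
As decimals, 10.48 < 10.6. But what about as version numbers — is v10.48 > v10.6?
True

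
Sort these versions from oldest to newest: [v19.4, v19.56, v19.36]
[v19.4, v19.36, v19.56]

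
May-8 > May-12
False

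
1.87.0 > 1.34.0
True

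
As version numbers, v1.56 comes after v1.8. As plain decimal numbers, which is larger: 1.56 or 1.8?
1.8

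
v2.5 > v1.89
True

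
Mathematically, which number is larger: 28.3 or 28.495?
28.495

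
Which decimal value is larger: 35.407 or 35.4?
35.407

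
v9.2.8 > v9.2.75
False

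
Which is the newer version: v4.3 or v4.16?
v4.16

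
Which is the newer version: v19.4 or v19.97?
v19.97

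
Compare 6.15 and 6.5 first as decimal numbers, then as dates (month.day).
As decimals: 6.15 < 6.5. As dates: 6/15 is later than 6/5 (day 15 > day 5).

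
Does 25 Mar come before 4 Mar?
No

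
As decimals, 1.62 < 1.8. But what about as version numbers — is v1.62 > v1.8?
True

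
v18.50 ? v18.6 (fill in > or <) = >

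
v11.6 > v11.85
False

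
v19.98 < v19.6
False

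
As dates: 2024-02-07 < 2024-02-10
True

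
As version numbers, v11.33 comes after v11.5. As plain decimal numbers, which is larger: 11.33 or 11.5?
11.5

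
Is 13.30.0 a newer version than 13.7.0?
Yes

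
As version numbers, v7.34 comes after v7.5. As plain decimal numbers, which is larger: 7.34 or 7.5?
7.5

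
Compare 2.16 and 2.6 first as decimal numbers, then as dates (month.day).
As decimals: 2.16 < 2.6. As dates: 2/16 is later than 2/6 (day 16 > day 6).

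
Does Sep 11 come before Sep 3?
No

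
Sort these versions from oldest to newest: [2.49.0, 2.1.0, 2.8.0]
[2.1.0, 2.8.0, 2.49.0]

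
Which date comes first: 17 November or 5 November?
5 November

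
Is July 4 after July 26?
No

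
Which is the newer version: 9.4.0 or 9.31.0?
9.31.0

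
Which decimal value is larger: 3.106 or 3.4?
3.4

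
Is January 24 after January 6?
Yes. Day 24 comes after day 6 in January — this is a date comparison, not a decimal one (the decimal 1.24 would be smaller than 1.6).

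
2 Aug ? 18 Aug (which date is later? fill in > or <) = <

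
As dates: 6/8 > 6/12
False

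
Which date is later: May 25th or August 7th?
August 7th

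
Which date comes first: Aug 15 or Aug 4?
Aug 4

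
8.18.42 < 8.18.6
False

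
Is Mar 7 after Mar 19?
No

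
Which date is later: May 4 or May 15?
May 15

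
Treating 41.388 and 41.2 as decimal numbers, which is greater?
41.388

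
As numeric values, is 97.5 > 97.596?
False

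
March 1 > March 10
False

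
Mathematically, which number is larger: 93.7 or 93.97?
93.97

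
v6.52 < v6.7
False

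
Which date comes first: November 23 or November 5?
November 5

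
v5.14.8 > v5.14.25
False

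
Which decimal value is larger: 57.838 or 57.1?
57.838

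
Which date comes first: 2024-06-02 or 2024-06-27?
2024-06-02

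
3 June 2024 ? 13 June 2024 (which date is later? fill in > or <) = <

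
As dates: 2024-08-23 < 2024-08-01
False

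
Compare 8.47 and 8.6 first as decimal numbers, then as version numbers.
As decimals: 8.47 < 8.6. As versions: v8.47 > v8.6 (minor version 47 > 6).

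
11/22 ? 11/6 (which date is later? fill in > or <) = >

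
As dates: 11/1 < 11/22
True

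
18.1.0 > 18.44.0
False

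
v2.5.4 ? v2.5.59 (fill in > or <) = <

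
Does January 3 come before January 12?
Yes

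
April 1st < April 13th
True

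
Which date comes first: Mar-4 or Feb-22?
Feb-22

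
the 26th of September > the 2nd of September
True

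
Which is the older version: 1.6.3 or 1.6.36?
1.6.3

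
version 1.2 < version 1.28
True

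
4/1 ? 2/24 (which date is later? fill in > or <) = >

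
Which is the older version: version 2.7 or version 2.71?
version 2.7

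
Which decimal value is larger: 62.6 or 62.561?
62.6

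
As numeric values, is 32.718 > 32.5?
True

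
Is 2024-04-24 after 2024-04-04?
Yes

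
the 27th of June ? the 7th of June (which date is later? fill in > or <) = >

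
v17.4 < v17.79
True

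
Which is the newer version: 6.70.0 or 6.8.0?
6.70.0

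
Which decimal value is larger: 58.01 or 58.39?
58.39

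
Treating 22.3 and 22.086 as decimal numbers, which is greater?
22.3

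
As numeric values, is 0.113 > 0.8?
False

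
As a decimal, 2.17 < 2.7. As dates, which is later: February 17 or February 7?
February 17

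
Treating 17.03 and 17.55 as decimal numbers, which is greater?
17.55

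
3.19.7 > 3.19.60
False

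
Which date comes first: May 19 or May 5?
May 5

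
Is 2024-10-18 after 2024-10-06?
Yes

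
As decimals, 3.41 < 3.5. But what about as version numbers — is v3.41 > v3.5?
True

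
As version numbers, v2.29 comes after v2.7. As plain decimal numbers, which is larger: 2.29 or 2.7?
2.7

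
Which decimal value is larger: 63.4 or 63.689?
63.689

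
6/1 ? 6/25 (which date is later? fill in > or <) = <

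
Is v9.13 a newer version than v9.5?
Yes. Version numbers are compared segment by segment as integers, not as decimals: minor version 13 > 5, so v9.13 > v9.5 (even though the decimal 9.13 < 9.5).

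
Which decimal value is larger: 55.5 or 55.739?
55.739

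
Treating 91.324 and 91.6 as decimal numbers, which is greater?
91.6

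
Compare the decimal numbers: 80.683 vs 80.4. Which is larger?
80.683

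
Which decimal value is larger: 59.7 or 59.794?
59.794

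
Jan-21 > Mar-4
False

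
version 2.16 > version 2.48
False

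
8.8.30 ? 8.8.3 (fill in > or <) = >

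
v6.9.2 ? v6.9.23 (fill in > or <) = <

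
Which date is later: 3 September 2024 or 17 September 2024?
17 September 2024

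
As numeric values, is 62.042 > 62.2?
False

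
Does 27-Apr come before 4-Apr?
No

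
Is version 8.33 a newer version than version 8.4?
Yes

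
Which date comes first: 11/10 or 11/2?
11/2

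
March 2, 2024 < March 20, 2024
True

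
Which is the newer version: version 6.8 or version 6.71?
version 6.71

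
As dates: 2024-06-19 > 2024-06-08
True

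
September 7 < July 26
False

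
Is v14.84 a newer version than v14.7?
Yes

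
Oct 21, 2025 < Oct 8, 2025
False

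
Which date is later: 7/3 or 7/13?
7/13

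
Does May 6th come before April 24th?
No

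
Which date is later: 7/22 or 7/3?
7/22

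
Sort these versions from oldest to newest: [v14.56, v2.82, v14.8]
[v2.82, v14.8, v14.56]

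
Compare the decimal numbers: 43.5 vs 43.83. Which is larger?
43.83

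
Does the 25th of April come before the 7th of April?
No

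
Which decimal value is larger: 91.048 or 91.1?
91.1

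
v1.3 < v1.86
True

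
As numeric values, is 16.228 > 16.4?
False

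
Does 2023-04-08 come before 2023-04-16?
Yes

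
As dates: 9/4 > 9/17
False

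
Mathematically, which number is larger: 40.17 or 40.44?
40.44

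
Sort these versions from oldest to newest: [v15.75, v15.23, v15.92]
[v15.23, v15.75, v15.92]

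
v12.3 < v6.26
False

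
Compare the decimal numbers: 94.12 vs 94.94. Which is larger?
94.94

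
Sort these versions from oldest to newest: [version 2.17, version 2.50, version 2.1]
[version 2.1, version 2.17, version 2.50]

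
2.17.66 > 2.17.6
True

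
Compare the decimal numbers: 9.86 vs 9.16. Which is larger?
9.86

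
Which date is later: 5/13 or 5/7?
5/13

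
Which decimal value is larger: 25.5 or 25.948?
25.948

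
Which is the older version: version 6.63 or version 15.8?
version 6.63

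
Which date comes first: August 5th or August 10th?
August 5th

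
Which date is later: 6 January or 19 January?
19 January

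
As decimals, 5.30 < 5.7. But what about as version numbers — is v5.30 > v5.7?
True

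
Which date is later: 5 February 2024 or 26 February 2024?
26 February 2024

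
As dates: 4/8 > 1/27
True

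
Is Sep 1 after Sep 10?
No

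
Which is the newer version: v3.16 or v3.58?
v3.58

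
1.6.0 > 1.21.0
False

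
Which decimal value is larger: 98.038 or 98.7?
98.7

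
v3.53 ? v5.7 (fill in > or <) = <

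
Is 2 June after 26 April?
Yes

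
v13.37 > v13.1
True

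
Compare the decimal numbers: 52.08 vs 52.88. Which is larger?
52.88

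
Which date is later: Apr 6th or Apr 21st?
Apr 21st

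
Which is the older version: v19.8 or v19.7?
v19.7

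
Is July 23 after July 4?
Yes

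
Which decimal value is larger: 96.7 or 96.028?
96.7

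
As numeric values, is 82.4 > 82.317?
True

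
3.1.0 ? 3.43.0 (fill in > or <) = <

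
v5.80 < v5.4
False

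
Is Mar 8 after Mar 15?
No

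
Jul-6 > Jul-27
False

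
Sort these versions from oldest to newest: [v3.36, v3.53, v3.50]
[v3.36, v3.50, v3.53]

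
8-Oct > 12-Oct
False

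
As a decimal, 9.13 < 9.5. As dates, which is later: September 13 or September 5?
September 13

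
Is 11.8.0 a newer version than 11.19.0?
No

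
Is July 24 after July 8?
Yes. Day 24 comes after day 8 in July — this is a date comparison, not a decimal one (the decimal 7.24 would be smaller than 7.8).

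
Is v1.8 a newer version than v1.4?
Yes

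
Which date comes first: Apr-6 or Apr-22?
Apr-6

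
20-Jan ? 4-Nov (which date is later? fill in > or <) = <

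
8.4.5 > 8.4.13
False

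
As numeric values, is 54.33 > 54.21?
True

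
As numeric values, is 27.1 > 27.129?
False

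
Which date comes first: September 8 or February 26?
February 26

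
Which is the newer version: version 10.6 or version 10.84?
version 10.84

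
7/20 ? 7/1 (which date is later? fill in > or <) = >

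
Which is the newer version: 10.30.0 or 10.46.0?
10.46.0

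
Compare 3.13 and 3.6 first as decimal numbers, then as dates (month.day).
As decimals: 3.13 < 3.6. As dates: 3/13 is later than 3/6 (day 13 > day 6).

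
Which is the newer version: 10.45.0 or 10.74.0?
10.74.0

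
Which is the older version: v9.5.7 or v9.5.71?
v9.5.7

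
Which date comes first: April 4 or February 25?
February 25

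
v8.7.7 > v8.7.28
False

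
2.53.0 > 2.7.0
True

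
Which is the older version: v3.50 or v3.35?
v3.35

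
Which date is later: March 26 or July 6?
July 6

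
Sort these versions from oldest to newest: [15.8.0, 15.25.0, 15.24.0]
[15.8.0, 15.24.0, 15.25.0]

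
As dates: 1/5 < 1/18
True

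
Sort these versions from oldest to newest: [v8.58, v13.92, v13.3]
[v8.58, v13.3, v13.92]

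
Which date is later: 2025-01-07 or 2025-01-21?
2025-01-21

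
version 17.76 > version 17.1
True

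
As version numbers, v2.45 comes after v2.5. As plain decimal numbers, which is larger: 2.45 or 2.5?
2.5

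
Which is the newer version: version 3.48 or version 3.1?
version 3.48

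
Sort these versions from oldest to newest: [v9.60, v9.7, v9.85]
[v9.7, v9.60, v9.85]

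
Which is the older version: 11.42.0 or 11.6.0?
11.6.0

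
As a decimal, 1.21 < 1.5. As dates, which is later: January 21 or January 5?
January 21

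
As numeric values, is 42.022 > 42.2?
False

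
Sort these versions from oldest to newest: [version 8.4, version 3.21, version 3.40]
[version 3.21, version 3.40, version 8.4]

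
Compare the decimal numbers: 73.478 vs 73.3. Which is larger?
73.478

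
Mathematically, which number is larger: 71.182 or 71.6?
71.6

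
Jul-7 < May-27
False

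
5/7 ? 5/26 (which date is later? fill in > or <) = <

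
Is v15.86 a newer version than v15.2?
Yes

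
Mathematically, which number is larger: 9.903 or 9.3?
9.903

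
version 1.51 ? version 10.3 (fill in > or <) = <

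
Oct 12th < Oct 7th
False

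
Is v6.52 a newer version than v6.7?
Yes. Version numbers are compared segment by segment as integers, not as decimals: minor version 52 > 7, so v6.52 > v6.7 (even though the decimal 6.52 < 6.7).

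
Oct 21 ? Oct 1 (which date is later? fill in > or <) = >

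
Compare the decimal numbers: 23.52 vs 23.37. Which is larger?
23.52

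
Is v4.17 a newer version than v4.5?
Yes. Version numbers are compared segment by segment as integers, not as decimals: minor version 17 > 5, so v4.17 > v4.5 (even though the decimal 4.17 < 4.5).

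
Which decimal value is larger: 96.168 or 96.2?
96.2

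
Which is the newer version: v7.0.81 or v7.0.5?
v7.0.81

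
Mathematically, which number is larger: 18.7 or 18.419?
18.7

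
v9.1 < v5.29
False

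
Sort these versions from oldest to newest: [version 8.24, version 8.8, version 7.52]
[version 7.52, version 8.8, version 8.24]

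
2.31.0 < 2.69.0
True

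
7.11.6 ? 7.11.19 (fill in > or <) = <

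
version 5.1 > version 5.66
False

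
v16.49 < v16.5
False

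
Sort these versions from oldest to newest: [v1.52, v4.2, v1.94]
[v1.52, v1.94, v4.2]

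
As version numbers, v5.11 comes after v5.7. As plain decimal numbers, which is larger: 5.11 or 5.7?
5.7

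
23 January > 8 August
False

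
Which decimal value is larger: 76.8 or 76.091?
76.8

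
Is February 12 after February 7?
Yes. Day 12 comes after day 7 in February — this is a date comparison, not a decimal one (the decimal 2.12 would be smaller than 2.7).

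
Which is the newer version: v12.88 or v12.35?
v12.88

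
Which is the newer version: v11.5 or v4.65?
v11.5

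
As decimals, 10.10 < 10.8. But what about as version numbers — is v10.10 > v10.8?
True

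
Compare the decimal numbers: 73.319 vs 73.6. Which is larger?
73.6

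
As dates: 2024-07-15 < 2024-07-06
False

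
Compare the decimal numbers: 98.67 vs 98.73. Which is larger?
98.73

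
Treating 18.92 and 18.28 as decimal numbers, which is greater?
18.92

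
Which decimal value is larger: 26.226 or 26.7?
26.7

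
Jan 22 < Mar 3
True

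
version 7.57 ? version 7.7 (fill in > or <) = >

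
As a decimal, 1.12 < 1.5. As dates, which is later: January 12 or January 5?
January 12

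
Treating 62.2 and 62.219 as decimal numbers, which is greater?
62.219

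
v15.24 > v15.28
False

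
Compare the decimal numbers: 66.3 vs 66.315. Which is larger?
66.315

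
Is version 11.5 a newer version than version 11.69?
No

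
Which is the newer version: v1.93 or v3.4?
v3.4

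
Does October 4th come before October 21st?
Yes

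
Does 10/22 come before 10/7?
No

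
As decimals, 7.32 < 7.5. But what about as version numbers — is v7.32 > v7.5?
True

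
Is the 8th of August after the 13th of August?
No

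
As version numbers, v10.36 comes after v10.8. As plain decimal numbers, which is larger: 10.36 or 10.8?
10.8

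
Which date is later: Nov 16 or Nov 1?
Nov 16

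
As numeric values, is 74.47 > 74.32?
True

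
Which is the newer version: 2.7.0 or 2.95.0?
2.95.0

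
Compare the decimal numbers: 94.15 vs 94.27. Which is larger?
94.27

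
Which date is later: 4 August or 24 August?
24 August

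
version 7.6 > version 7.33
False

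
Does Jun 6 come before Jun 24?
Yes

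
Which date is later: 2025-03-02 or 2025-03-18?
2025-03-18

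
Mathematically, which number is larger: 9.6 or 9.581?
9.6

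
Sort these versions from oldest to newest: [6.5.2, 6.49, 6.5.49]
[6.5.2, 6.5.49, 6.49]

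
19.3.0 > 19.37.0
False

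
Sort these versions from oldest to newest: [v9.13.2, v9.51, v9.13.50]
[v9.13.2, v9.13.50, v9.51]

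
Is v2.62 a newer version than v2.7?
Yes. Version numbers are compared segment by segment as integers, not as decimals: minor version 62 > 7, so v2.62 > v2.7 (even though the decimal 2.62 < 2.7).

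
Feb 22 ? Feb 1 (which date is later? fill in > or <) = >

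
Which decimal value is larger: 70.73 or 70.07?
70.73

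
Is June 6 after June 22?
No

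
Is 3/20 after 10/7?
No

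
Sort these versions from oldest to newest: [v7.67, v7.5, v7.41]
[v7.5, v7.41, v7.67]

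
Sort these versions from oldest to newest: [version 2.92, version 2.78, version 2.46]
[version 2.46, version 2.78, version 2.92]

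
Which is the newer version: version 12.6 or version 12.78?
version 12.78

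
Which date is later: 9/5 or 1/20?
9/5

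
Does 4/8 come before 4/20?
Yes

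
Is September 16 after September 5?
Yes. Day 16 comes after day 5 in September — this is a date comparison, not a decimal one (the decimal 9.16 would be smaller than 9.5).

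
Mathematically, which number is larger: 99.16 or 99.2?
99.2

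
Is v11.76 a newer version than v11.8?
Yes. Version numbers are compared segment by segment as integers, not as decimals: minor version 76 > 8, so v11.76 > v11.8 (even though the decimal 11.76 < 11.8).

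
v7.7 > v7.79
False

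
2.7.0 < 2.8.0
True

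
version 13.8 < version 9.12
False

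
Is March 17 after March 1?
Yes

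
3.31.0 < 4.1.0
True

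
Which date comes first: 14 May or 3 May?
3 May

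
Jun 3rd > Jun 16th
False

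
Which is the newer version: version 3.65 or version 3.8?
version 3.65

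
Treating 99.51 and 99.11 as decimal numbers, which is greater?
99.51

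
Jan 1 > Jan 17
False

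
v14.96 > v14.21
True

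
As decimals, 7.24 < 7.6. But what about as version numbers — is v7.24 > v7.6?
True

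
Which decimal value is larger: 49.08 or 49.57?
49.57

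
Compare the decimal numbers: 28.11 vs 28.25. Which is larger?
28.25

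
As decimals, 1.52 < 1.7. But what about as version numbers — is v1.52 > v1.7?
True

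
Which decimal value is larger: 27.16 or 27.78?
27.78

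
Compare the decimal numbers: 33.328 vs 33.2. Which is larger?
33.328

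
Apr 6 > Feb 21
True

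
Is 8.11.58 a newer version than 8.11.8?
Yes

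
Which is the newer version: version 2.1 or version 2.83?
version 2.83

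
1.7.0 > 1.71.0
False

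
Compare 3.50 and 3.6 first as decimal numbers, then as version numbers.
As decimals: 3.50 < 3.6. As versions: v3.50 > v3.6 (minor version 50 > 6).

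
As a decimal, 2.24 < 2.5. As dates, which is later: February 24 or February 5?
February 24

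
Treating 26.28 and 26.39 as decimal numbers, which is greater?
26.39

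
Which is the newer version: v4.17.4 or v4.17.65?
v4.17.65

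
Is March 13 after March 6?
Yes. Day 13 comes after day 6 in March — this is a date comparison, not a decimal one (the decimal 3.13 would be smaller than 3.6).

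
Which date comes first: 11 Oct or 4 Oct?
4 Oct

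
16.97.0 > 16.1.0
True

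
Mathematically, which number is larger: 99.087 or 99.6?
99.6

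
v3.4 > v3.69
False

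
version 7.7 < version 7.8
True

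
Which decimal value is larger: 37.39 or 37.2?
37.39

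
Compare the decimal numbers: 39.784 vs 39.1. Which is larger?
39.784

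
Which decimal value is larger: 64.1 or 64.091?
64.1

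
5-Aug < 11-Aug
True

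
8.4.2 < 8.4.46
True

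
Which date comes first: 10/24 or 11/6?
10/24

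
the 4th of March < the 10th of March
True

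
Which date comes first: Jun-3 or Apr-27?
Apr-27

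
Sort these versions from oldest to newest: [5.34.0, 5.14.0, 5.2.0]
[5.2.0, 5.14.0, 5.34.0]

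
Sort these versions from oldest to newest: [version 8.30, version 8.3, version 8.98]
[version 8.3, version 8.30, version 8.98]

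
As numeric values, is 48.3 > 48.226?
True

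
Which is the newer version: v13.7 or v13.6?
v13.7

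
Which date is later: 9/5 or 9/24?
9/24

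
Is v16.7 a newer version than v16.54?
No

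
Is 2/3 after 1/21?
Yes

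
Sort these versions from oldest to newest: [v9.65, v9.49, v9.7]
[v9.7, v9.49, v9.65]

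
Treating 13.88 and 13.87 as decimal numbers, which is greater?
13.88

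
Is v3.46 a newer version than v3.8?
Yes. Version numbers are compared segment by segment as integers, not as decimals: minor version 46 > 8, so v3.46 > v3.8 (even though the decimal 3.46 < 3.8).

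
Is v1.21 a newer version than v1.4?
Yes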